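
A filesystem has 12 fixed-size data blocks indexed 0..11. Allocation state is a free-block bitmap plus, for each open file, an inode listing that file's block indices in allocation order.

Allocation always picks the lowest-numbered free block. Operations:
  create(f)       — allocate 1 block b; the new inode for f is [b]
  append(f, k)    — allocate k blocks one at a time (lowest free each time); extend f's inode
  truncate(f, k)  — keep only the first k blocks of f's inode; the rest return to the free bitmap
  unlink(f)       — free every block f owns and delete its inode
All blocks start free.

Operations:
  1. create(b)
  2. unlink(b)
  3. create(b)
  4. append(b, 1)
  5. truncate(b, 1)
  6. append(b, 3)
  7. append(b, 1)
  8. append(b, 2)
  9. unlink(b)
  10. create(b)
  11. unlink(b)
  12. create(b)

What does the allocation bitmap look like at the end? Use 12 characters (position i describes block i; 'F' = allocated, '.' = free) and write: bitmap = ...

bitmap = F...........

  1. create(b)  ⇒  F...........  {b→[0]}
  2. unlink(b)  ⇒  ............  {}
  3. create(b)  ⇒  F...........  {b→[0]}
  4. append(b, 1)  ⇒  FF..........  {b→[0, 1]}
  5. truncate(b, 1)  ⇒  F...........  {b→[0]}
  6. append(b, 3)  ⇒  FFFF........  {b→[0, 1, 2, 3]}
  7. append(b, 1)  ⇒  FFFFF.......  {b→[0, 1, 2, 3, 4]}
  8. append(b, 2)  ⇒  FFFFFFF.....  {b→[0, 1, 2, 3, 4, 5, 6]}
  9. unlink(b)  ⇒  ............  {}
  10. create(b)  ⇒  F...........  {b→[0]}
  11. unlink(b)  ⇒  ............  {}
  12. create(b)  ⇒  F...........  {b→[0]}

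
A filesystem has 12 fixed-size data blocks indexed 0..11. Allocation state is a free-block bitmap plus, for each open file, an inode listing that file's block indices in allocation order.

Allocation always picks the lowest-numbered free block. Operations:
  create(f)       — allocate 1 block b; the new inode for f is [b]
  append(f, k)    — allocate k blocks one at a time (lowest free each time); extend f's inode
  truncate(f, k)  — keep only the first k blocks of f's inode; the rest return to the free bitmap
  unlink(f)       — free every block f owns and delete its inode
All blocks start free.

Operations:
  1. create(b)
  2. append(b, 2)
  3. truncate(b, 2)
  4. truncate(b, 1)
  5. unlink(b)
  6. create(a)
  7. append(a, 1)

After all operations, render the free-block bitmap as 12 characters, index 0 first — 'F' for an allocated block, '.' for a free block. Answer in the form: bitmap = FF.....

[1] create(b) — b=0 (map F...........)
[2] append(b, 2) — b=0,1,2 (map FFF.........)
[3] truncate(b, 2) — b=0,1 (map FF..........)
[4] truncate(b, 1) — b=0 (map F...........)
[5] unlink(b) —  (map ............)
[6] create(a) — a=0 (map F...........)
[7] append(a, 1) — a=0,1 (map FF..........)

bitmap = FF..........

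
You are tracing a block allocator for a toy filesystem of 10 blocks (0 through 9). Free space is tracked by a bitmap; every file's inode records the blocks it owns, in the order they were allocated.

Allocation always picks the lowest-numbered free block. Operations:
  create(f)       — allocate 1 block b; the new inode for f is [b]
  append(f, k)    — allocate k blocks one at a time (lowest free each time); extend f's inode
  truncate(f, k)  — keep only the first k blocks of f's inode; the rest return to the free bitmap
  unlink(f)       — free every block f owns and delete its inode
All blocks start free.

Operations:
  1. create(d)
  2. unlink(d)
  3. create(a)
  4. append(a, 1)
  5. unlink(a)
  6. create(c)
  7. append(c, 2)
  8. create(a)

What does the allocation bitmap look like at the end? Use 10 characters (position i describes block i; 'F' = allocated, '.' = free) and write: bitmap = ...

bitmap = FFFF......

after create(d) → d:[0]  free=[F.........]
after unlink(d) →   free=[..........]
after create(a) → a:[0]  free=[F.........]
after append(a, 1) → a:[0, 1]  free=[FF........]
after unlink(a) →   free=[..........]
after create(c) → c:[0]  free=[F.........]
after append(c, 2) → c:[0, 1, 2]  free=[FFF.......]
after create(a) → a:[3], c:[0, 1, 2]  free=[FFFF......]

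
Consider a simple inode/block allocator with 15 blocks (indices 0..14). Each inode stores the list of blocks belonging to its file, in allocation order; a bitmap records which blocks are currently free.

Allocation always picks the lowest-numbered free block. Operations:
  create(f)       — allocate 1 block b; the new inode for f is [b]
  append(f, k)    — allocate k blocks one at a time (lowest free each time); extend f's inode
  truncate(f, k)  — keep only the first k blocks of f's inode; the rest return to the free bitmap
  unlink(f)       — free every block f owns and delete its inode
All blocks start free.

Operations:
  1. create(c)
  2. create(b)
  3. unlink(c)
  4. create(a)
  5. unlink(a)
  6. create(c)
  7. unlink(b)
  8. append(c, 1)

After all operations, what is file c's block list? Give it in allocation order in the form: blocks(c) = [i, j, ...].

create(c): bitmap=F.............. | c=[0]
create(b): bitmap=FF............. | b=[1] c=[0]
unlink(c): bitmap=.F............. | b=[1]
create(a): bitmap=FF............. | a=[0] b=[1]
unlink(a): bitmap=.F............. | b=[1]
create(c): bitmap=FF............. | b=[1] c=[0]
unlink(b): bitmap=F.............. | c=[0]
append(c, 1): bitmap=FF............. | c=[0, 1]

blocks(c) = [0, 1]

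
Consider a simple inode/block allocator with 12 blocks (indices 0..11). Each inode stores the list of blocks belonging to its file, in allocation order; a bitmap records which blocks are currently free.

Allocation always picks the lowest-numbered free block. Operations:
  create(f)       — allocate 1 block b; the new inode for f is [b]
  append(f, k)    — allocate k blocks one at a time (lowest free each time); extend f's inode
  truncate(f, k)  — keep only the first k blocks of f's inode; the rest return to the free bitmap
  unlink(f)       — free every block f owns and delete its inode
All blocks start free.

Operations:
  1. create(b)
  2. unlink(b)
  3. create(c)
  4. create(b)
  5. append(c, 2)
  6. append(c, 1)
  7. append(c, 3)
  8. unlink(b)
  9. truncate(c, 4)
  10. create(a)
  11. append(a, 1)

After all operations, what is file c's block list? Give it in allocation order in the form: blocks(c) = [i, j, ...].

blocks(c) = [0, 2, 3, 4]

after create(b) → b:[0]  free=[F...........]
after unlink(b) →   free=[............]
after create(c) → c:[0]  free=[F...........]
after create(b) → b:[1], c:[0]  free=[FF..........]
after append(c, 2) → b:[1], c:[0, 2, 3]  free=[FFFF........]
after append(c, 1) → b:[1], c:[0, 2, 3, 4]  free=[FFFFF.......]
after append(c, 3) → b:[1], c:[0, 2, 3, 4, 5, 6, 7]  free=[FFFFFFFF....]
after unlink(b) → c:[0, 2, 3, 4, 5, 6, 7]  free=[F.FFFFFF....]
after truncate(c, 4) → c:[0, 2, 3, 4]  free=[F.FFF.......]
after create(a) → a:[1], c:[0, 2, 3, 4]  free=[FFFFF.......]
after append(a, 1) → a:[1, 5], c:[0, 2, 3, 4]  free=[FFFFFF......]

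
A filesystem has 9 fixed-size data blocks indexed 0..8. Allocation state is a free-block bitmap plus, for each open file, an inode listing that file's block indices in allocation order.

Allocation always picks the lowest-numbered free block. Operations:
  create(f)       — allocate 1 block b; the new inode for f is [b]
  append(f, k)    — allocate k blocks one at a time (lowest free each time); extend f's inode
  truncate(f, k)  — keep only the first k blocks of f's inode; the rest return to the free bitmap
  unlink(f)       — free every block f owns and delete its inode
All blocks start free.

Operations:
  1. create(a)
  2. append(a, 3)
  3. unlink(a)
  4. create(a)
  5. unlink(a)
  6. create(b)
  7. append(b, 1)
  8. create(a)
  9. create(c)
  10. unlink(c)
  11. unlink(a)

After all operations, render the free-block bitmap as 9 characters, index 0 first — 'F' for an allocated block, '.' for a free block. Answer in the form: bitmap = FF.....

  1. create(a)  ⇒  F........  {a→[0]}
  2. append(a, 3)  ⇒  FFFF.....  {a→[0, 1, 2, 3]}
  3. unlink(a)  ⇒  .........  {}
  4. create(a)  ⇒  F........  {a→[0]}
  5. unlink(a)  ⇒  .........  {}
  6. create(b)  ⇒  F........  {b→[0]}
  7. append(b, 1)  ⇒  FF.......  {b→[0, 1]}
  8. create(a)  ⇒  FFF......  {a→[2]; b→[0, 1]}
  9. create(c)  ⇒  FFFF.....  {a→[2]; b→[0, 1]; c→[3]}
  10. unlink(c)  ⇒  FFF......  {a→[2]; b→[0, 1]}
  11. unlink(a)  ⇒  FF.......  {b→[0, 1]}

bitmap = FF.......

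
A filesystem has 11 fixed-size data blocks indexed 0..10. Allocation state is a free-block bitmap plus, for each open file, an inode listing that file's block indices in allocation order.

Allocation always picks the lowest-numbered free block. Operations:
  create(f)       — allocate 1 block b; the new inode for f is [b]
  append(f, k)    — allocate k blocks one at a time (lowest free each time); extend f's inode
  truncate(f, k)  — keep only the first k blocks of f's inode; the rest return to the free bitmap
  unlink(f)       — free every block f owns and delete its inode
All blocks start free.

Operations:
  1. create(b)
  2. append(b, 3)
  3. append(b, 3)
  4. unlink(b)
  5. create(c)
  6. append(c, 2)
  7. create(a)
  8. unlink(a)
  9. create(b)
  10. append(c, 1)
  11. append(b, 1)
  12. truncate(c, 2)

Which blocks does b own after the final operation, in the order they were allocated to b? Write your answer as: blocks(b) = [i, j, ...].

blocks(b) = [3, 5]

create(b): bitmap=F.......... | b=[0]
append(b, 3): bitmap=FFFF....... | b=[0, 1, 2, 3]
append(b, 3): bitmap=FFFFFFF.... | b=[0, 1, 2, 3, 4, 5, 6]
unlink(b): bitmap=........... | 
create(c): bitmap=F.......... | c=[0]
append(c, 2): bitmap=FFF........ | c=[0, 1, 2]
create(a): bitmap=FFFF....... | a=[3] c=[0, 1, 2]
unlink(a): bitmap=FFF........ | c=[0, 1, 2]
create(b): bitmap=FFFF....... | b=[3] c=[0, 1, 2]
append(c, 1): bitmap=FFFFF...... | b=[3] c=[0, 1, 2, 4]
append(b, 1): bitmap=FFFFFF..... | b=[3, 5] c=[0, 1, 2, 4]
truncate(c, 2): bitmap=FF.F.F..... | b=[3, 5] c=[0, 1]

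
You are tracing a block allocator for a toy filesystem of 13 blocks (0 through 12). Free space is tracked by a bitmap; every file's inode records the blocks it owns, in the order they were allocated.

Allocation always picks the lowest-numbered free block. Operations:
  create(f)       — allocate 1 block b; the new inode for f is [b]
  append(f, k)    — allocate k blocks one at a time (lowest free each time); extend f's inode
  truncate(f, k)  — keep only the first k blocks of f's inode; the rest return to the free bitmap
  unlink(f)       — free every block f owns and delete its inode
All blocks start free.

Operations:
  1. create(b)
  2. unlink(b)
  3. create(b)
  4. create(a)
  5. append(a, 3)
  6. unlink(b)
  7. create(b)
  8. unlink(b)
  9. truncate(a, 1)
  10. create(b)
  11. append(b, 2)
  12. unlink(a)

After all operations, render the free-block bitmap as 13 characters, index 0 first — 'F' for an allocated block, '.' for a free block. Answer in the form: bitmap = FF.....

after create(b) → b:[0]  free=[F............]
after unlink(b) →   free=[.............]
after create(b) → b:[0]  free=[F............]
after create(a) → a:[1], b:[0]  free=[FF...........]
after append(a, 3) → a:[1, 2, 3, 4], b:[0]  free=[FFFFF........]
after unlink(b) → a:[1, 2, 3, 4]  free=[.FFFF........]
after create(b) → a:[1, 2, 3, 4], b:[0]  free=[FFFFF........]
after unlink(b) → a:[1, 2, 3, 4]  free=[.FFFF........]
after truncate(a, 1) → a:[1]  free=[.F...........]
after create(b) → a:[1], b:[0]  free=[FF...........]
after append(b, 2) → a:[1], b:[0, 2, 3]  free=[FFFF.........]
after unlink(a) → b:[0, 2, 3]  free=[F.FF.........]

bitmap = F.FF.........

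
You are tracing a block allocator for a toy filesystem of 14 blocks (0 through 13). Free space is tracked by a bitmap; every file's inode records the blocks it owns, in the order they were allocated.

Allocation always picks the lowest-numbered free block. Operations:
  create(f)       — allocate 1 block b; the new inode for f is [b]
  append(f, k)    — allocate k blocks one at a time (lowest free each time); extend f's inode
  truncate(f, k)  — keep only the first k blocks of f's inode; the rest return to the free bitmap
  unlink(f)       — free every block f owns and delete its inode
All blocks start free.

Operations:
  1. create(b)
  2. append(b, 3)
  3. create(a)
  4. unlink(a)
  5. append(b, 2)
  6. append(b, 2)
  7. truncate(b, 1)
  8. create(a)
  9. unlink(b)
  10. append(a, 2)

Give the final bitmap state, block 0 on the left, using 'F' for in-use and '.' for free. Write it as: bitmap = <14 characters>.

after create(b) → b:[0]  free=[F.............]
after append(b, 3) → b:[0, 1, 2, 3]  free=[FFFF..........]
after create(a) → a:[4], b:[0, 1, 2, 3]  free=[FFFFF.........]
after unlink(a) → b:[0, 1, 2, 3]  free=[FFFF..........]
after append(b, 2) → b:[0, 1, 2, 3, 4, 5]  free=[FFFFFF........]
after append(b, 2) → b:[0, 1, 2, 3, 4, 5, 6, 7]  free=[FFFFFFFF......]
after truncate(b, 1) → b:[0]  free=[F.............]
after create(a) → a:[1], b:[0]  free=[FF............]
after unlink(b) → a:[1]  free=[.F............]
after append(a, 2) → a:[1, 0, 2]  free=[FFF...........]

bitmap = FFF...........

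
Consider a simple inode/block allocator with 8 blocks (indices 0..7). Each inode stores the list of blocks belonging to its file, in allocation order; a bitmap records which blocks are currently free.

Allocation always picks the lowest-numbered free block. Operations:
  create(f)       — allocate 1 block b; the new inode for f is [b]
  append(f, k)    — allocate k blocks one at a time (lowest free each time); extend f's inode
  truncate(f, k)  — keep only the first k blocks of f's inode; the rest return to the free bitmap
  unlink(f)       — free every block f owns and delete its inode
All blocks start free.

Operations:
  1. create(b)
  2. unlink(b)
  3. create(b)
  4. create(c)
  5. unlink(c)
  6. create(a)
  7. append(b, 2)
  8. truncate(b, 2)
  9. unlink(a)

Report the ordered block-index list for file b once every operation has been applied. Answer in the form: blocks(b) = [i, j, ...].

create(b): bitmap=F....... | b=[0]
unlink(b): bitmap=........ | 
create(b): bitmap=F....... | b=[0]
create(c): bitmap=FF...... | b=[0] c=[1]
unlink(c): bitmap=F....... | b=[0]
create(a): bitmap=FF...... | a=[1] b=[0]
append(b, 2): bitmap=FFFF.... | a=[1] b=[0, 2, 3]
truncate(b, 2): bitmap=FFF..... | a=[1] b=[0, 2]
unlink(a): bitmap=F.F..... | b=[0, 2]

blocks(b) = [0, 2]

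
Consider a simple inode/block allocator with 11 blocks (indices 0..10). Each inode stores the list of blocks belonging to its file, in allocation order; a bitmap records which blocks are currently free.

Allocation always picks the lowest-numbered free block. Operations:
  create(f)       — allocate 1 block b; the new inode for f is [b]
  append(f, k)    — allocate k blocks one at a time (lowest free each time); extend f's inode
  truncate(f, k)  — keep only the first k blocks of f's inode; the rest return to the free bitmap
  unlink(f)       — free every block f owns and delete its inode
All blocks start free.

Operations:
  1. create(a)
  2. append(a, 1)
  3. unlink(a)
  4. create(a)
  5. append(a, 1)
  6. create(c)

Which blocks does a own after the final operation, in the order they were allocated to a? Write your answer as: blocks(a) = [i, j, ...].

after create(a) → a:[0]  free=[F..........]
after append(a, 1) → a:[0, 1]  free=[FF.........]
after unlink(a) →   free=[...........]
after create(a) → a:[0]  free=[F..........]
after append(a, 1) → a:[0, 1]  free=[FF.........]
after create(c) → a:[0, 1], c:[2]  free=[FFF........]

blocks(a) = [0, 1]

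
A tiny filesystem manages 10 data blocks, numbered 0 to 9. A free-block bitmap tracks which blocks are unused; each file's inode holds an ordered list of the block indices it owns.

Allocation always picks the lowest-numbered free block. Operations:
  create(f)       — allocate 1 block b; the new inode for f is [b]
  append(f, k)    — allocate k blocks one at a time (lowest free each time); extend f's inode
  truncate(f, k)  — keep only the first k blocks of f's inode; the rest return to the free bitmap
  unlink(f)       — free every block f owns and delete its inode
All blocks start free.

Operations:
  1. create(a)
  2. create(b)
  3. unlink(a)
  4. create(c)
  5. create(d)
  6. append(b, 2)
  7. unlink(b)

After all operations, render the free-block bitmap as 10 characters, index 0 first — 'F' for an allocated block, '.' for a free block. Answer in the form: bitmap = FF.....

bitmap = F.F.......

  1. create(a)  ⇒  F.........  {a→[0]}
  2. create(b)  ⇒  FF........  {a→[0]; b→[1]}
  3. unlink(a)  ⇒  .F........  {b→[1]}
  4. create(c)  ⇒  FF........  {b→[1]; c→[0]}
  5. create(d)  ⇒  FFF.......  {b→[1]; c→[0]; d→[2]}
  6. append(b, 2)  ⇒  FFFFF.....  {b→[1, 3, 4]; c→[0]; d→[2]}
  7. unlink(b)  ⇒  F.F.......  {c→[0]; d→[2]}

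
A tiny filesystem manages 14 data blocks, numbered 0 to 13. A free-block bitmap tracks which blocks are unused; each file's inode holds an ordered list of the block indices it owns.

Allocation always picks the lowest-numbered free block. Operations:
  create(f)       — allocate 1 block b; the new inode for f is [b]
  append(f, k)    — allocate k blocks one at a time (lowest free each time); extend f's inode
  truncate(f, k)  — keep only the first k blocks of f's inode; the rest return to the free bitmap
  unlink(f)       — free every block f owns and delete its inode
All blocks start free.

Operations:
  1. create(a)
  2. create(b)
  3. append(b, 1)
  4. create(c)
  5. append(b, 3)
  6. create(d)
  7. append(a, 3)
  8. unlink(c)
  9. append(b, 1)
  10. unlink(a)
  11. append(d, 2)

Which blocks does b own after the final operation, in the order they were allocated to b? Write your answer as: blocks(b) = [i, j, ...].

blocks(b) = [1, 2, 4, 5, 6, 3]

  1. create(a)  ⇒  F.............  {a→[0]}
  2. create(b)  ⇒  FF............  {a→[0]; b→[1]}
  3. append(b, 1)  ⇒  FFF...........  {a→[0]; b→[1, 2]}
  4. create(c)  ⇒  FFFF..........  {a→[0]; b→[1, 2]; c→[3]}
  5. append(b, 3)  ⇒  FFFFFFF.......  {a→[0]; b→[1, 2, 4, 5, 6]; c→[3]}
  6. create(d)  ⇒  FFFFFFFF......  {a→[0]; b→[1, 2, 4, 5, 6]; c→[3]; d→[7]}
  7. append(a, 3)  ⇒  FFFFFFFFFFF...  {a→[0, 8, 9, 10]; b→[1, 2, 4, 5, 6]; c→[3]; d→[7]}
  8. unlink(c)  ⇒  FFF.FFFFFFF...  {a→[0, 8, 9, 10]; b→[1, 2, 4, 5, 6]; d→[7]}
  9. append(b, 1)  ⇒  FFFFFFFFFFF...  {a→[0, 8, 9, 10]; b→[1, 2, 4, 5, 6, 3]; d→[7]}
  10. unlink(a)  ⇒  .FFFFFFF......  {b→[1, 2, 4, 5, 6, 3]; d→[7]}
  11. append(d, 2)  ⇒  FFFFFFFFF.....  {b→[1, 2, 4, 5, 6, 3]; d→[7, 0, 8]}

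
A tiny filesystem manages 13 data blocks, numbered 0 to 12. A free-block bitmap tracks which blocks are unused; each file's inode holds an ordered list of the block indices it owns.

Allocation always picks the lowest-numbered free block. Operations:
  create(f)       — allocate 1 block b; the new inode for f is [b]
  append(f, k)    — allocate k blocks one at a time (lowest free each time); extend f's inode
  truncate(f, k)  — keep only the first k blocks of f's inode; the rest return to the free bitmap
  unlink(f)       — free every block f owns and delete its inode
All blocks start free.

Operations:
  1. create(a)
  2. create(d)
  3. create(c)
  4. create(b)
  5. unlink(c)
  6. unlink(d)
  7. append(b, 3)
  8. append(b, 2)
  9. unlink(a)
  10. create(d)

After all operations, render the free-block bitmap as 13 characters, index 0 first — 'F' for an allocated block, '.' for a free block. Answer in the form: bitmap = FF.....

bitmap = FFFFFFF......

[1] create(a) — a=0 (map F............)
[2] create(d) — a=0 d=1 (map FF...........)
[3] create(c) — a=0 c=2 d=1 (map FFF..........)
[4] create(b) — a=0 b=3 c=2 d=1 (map FFFF.........)
[5] unlink(c) — a=0 b=3 d=1 (map FF.F.........)
[6] unlink(d) — a=0 b=3 (map F..F.........)
[7] append(b, 3) — a=0 b=3,1,2,4 (map FFFFF........)
[8] append(b, 2) — a=0 b=3,1,2,4,5,6 (map FFFFFFF......)
[9] unlink(a) — b=3,1,2,4,5,6 (map .FFFFFF......)
[10] create(d) — b=3,1,2,4,5,6 d=0 (map FFFFFFF......)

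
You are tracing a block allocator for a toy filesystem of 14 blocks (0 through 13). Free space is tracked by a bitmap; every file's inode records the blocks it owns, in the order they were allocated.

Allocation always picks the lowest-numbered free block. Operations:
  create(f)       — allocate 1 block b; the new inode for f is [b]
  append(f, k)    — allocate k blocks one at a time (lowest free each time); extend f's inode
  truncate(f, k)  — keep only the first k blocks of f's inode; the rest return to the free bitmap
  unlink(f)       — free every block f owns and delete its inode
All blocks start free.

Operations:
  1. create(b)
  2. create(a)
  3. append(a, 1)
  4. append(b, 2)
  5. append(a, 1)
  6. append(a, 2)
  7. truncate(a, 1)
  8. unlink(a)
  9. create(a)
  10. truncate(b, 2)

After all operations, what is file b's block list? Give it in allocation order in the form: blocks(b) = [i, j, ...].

blocks(b) = [0, 3]

after create(b) → b:[0]  free=[F.............]
after create(a) → a:[1], b:[0]  free=[FF............]
after append(a, 1) → a:[1, 2], b:[0]  free=[FFF...........]
after append(b, 2) → a:[1, 2], b:[0, 3, 4]  free=[FFFFF.........]
after append(a, 1) → a:[1, 2, 5], b:[0, 3, 4]  free=[FFFFFF........]
after append(a, 2) → a:[1, 2, 5, 6, 7], b:[0, 3, 4]  free=[FFFFFFFF......]
after truncate(a, 1) → a:[1], b:[0, 3, 4]  free=[FF.FF.........]
after unlink(a) → b:[0, 3, 4]  free=[F..FF.........]
after create(a) → a:[1], b:[0, 3, 4]  free=[FF.FF.........]
after truncate(b, 2) → a:[1], b:[0, 3]  free=[FF.F..........]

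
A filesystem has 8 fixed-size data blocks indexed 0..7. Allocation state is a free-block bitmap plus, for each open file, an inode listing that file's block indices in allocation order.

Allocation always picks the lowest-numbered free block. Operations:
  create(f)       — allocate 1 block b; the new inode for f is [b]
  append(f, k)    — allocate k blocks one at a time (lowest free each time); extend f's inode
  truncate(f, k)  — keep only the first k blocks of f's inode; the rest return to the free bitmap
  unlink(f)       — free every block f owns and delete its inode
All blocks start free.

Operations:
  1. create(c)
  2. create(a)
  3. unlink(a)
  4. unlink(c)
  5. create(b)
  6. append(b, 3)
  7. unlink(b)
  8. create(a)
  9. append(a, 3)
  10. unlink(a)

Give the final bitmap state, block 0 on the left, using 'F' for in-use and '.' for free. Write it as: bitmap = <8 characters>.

after create(c) → c:[0]  free=[F.......]
after create(a) → a:[1], c:[0]  free=[FF......]
after unlink(a) → c:[0]  free=[F.......]
after unlink(c) →   free=[........]
after create(b) → b:[0]  free=[F.......]
after append(b, 3) → b:[0, 1, 2, 3]  free=[FFFF....]
after unlink(b) →   free=[........]
after create(a) → a:[0]  free=[F.......]
after append(a, 3) → a:[0, 1, 2, 3]  free=[FFFF....]
after unlink(a) →   free=[........]

bitmap = ........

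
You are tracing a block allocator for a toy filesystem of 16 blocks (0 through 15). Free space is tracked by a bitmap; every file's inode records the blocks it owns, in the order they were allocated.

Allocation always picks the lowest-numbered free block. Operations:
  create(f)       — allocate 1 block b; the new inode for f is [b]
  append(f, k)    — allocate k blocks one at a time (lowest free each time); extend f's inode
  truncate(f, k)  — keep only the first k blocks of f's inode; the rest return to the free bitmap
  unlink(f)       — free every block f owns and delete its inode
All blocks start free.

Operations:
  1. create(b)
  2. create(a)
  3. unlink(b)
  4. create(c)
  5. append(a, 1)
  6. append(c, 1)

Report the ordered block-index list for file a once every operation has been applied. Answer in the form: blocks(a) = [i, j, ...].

blocks(a) = [1, 2]

  1. create(b)  ⇒  F...............  {b→[0]}
  2. create(a)  ⇒  FF..............  {a→[1]; b→[0]}
  3. unlink(b)  ⇒  .F..............  {a→[1]}
  4. create(c)  ⇒  FF..............  {a→[1]; c→[0]}
  5. append(a, 1)  ⇒  FFF.............  {a→[1, 2]; c→[0]}
  6. append(c, 1)  ⇒  FFFF............  {a→[1, 2]; c→[0, 3]}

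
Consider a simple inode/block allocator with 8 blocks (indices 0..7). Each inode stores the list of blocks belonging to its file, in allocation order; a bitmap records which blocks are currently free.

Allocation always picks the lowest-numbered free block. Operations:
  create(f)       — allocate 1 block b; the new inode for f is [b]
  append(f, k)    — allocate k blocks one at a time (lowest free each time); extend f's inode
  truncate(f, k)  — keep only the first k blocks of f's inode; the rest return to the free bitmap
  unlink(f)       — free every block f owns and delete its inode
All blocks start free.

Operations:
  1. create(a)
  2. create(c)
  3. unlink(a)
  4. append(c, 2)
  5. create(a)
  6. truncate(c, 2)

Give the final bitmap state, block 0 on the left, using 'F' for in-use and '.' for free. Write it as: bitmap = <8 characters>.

bitmap = FF.F....

after create(a) → a:[0]  free=[F.......]
after create(c) → a:[0], c:[1]  free=[FF......]
after unlink(a) → c:[1]  free=[.F......]
after append(c, 2) → c:[1, 0, 2]  free=[FFF.....]
after create(a) → a:[3], c:[1, 0, 2]  free=[FFFF....]
after truncate(c, 2) → a:[3], c:[1, 0]  free=[FF.F....]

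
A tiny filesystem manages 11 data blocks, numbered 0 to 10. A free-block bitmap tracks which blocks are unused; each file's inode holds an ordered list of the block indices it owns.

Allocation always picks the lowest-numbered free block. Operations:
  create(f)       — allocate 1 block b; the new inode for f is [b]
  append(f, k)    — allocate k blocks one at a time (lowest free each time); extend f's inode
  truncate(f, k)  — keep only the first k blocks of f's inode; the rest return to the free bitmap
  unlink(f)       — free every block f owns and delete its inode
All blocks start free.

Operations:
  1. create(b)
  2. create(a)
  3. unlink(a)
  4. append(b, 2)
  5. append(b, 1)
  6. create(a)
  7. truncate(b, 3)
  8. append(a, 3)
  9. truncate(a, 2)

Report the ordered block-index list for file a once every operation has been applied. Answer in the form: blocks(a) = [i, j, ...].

blocks(a) = [4, 3]

[1] create(b) — b=0 (map F..........)
[2] create(a) — a=1 b=0 (map FF.........)
[3] unlink(a) — b=0 (map F..........)
[4] append(b, 2) — b=0,1,2 (map FFF........)
[5] append(b, 1) — b=0,1,2,3 (map FFFF.......)
[6] create(a) — a=4 b=0,1,2,3 (map FFFFF......)
[7] truncate(b, 3) — a=4 b=0,1,2 (map FFF.F......)
[8] append(a, 3) — a=4,3,5,6 b=0,1,2 (map FFFFFFF....)
[9] truncate(a, 2) — a=4,3 b=0,1,2 (map FFFFF......)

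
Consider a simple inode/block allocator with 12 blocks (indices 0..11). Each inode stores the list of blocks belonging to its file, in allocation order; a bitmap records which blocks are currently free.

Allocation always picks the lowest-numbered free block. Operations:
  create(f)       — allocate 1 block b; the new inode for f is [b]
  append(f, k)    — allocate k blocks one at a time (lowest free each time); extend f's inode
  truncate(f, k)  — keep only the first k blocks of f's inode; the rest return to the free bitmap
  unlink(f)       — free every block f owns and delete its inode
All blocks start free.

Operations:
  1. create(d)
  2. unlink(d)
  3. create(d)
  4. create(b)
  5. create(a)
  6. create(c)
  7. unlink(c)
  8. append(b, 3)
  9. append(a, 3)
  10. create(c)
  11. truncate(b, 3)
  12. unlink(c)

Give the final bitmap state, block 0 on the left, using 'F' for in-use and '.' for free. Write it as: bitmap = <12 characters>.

bitmap = FFFFF.FFF...

after create(d) → d:[0]  free=[F...........]
after unlink(d) →   free=[............]
after create(d) → d:[0]  free=[F...........]
after create(b) → b:[1], d:[0]  free=[FF..........]
after create(a) → a:[2], b:[1], d:[0]  free=[FFF.........]
after create(c) → a:[2], b:[1], c:[3], d:[0]  free=[FFFF........]
after unlink(c) → a:[2], b:[1], d:[0]  free=[FFF.........]
after append(b, 3) → a:[2], b:[1, 3, 4, 5], d:[0]  free=[FFFFFF......]
after append(a, 3) → a:[2, 6, 7, 8], b:[1, 3, 4, 5], d:[0]  free=[FFFFFFFFF...]
after create(c) → a:[2, 6, 7, 8], b:[1, 3, 4, 5], c:[9], d:[0]  free=[FFFFFFFFFF..]
after truncate(b, 3) → a:[2, 6, 7, 8], b:[1, 3, 4], c:[9], d:[0]  free=[FFFFF.FFFF..]
after unlink(c) → a:[2, 6, 7, 8], b:[1, 3, 4], d:[0]  free=[FFFFF.FFF...]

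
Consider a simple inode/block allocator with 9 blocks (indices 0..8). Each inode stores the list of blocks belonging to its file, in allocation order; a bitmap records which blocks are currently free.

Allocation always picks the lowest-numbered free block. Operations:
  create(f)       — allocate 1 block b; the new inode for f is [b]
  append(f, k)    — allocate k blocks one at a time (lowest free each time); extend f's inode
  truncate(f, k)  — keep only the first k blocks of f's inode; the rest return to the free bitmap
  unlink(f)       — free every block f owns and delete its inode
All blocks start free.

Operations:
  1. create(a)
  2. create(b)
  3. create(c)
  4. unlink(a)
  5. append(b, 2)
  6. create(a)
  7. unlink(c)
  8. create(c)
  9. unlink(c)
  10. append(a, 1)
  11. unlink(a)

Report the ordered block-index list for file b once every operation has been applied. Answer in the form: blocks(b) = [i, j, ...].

blocks(b) = [1, 0, 3]

create(a): bitmap=F........ | a=[0]
create(b): bitmap=FF....... | a=[0] b=[1]
create(c): bitmap=FFF...... | a=[0] b=[1] c=[2]
unlink(a): bitmap=.FF...... | b=[1] c=[2]
append(b, 2): bitmap=FFFF..... | b=[1, 0, 3] c=[2]
create(a): bitmap=FFFFF.... | a=[4] b=[1, 0, 3] c=[2]
unlink(c): bitmap=FF.FF.... | a=[4] b=[1, 0, 3]
create(c): bitmap=FFFFF.... | a=[4] b=[1, 0, 3] c=[2]
unlink(c): bitmap=FF.FF.... | a=[4] b=[1, 0, 3]
append(a, 1): bitmap=FFFFF.... | a=[4, 2] b=[1, 0, 3]
unlink(a): bitmap=FF.F..... | b=[1, 0, 3]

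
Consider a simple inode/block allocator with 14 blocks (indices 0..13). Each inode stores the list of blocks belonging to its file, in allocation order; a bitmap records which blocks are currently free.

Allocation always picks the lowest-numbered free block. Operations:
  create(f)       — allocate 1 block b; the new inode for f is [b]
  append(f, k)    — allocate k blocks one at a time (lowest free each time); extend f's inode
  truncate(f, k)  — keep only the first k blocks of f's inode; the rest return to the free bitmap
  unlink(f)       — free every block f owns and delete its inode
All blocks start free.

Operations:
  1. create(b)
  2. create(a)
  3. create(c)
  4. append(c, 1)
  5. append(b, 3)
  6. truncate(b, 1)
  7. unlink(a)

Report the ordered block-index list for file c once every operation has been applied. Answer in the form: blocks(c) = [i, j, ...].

  1. create(b)  ⇒  F.............  {b→[0]}
  2. create(a)  ⇒  FF............  {a→[1]; b→[0]}
  3. create(c)  ⇒  FFF...........  {a→[1]; b→[0]; c→[2]}
  4. append(c, 1)  ⇒  FFFF..........  {a→[1]; b→[0]; c→[2, 3]}
  5. append(b, 3)  ⇒  FFFFFFF.......  {a→[1]; b→[0, 4, 5, 6]; c→[2, 3]}
  6. truncate(b, 1)  ⇒  FFFF..........  {a→[1]; b→[0]; c→[2, 3]}
  7. unlink(a)  ⇒  F.FF..........  {b→[0]; c→[2, 3]}

blocks(c) = [2, 3]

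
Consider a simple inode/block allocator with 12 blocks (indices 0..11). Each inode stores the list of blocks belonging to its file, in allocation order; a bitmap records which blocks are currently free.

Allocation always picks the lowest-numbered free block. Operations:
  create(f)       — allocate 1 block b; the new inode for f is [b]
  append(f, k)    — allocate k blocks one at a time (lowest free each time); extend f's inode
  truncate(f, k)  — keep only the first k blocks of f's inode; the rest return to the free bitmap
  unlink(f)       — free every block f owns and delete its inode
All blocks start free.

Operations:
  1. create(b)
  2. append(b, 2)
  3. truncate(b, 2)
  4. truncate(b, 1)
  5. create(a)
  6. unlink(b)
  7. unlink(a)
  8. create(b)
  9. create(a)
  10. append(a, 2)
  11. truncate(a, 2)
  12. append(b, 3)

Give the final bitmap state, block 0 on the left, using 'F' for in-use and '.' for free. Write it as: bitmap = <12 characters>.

after create(b) → b:[0]  free=[F...........]
after append(b, 2) → b:[0, 1, 2]  free=[FFF.........]
after truncate(b, 2) → b:[0, 1]  free=[FF..........]
after truncate(b, 1) → b:[0]  free=[F...........]
after create(a) → a:[1], b:[0]  free=[FF..........]
after unlink(b) → a:[1]  free=[.F..........]
after unlink(a) →   free=[............]
after create(b) → b:[0]  free=[F...........]
after create(a) → a:[1], b:[0]  free=[FF..........]
after append(a, 2) → a:[1, 2, 3], b:[0]  free=[FFFF........]
after truncate(a, 2) → a:[1, 2], b:[0]  free=[FFF.........]
after append(b, 3) → a:[1, 2], b:[0, 3, 4, 5]  free=[FFFFFF......]

bitmap = FFFFFF......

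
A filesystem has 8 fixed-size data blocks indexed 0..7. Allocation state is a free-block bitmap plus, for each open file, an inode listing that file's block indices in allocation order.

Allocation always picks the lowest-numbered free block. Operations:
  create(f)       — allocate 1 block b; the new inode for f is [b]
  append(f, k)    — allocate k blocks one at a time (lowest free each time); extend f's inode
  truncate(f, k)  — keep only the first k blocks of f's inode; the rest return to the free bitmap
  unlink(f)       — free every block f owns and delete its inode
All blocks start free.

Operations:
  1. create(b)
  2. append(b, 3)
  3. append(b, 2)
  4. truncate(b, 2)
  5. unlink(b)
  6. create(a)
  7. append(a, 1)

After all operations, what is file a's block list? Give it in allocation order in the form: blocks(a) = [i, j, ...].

after create(b) → b:[0]  free=[F.......]
after append(b, 3) → b:[0, 1, 2, 3]  free=[FFFF....]
after append(b, 2) → b:[0, 1, 2, 3, 4, 5]  free=[FFFFFF..]
after truncate(b, 2) → b:[0, 1]  free=[FF......]
after unlink(b) →   free=[........]
after create(a) → a:[0]  free=[F.......]
after append(a, 1) → a:[0, 1]  free=[FF......]

blocks(a) = [0, 1]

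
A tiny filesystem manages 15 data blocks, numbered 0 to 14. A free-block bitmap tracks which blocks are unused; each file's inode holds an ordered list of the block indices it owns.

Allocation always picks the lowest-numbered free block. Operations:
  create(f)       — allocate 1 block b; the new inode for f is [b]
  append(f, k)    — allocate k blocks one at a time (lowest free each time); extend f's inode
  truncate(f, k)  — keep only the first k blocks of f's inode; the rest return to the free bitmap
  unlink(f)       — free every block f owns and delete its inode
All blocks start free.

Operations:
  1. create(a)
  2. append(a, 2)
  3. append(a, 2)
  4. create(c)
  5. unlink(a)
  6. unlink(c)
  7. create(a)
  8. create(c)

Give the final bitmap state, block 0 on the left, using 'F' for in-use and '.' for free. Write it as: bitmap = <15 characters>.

create(a): bitmap=F.............. | a=[0]
append(a, 2): bitmap=FFF............ | a=[0, 1, 2]
append(a, 2): bitmap=FFFFF.......... | a=[0, 1, 2, 3, 4]
create(c): bitmap=FFFFFF......... | a=[0, 1, 2, 3, 4] c=[5]
unlink(a): bitmap=.....F......... | c=[5]
unlink(c): bitmap=............... | 
create(a): bitmap=F.............. | a=[0]
create(c): bitmap=FF............. | a=[0] c=[1]

bitmap = FF.............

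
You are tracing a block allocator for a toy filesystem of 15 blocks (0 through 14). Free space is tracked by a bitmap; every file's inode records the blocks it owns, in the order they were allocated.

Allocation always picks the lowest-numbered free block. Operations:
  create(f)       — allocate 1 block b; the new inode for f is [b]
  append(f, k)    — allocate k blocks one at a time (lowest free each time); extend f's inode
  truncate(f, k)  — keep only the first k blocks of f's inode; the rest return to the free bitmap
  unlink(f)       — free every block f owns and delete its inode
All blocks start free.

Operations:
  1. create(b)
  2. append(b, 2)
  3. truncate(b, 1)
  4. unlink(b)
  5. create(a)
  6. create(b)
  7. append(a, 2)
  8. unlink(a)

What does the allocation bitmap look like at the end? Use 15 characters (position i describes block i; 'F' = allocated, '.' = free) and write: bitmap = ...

bitmap = .F.............

[1] create(b) — b=0 (map F..............)
[2] append(b, 2) — b=0,1,2 (map FFF............)
[3] truncate(b, 1) — b=0 (map F..............)
[4] unlink(b) —  (map ...............)
[5] create(a) — a=0 (map F..............)
[6] create(b) — a=0 b=1 (map FF.............)
[7] append(a, 2) — a=0,2,3 b=1 (map FFFF...........)
[8] unlink(a) — b=1 (map .F.............)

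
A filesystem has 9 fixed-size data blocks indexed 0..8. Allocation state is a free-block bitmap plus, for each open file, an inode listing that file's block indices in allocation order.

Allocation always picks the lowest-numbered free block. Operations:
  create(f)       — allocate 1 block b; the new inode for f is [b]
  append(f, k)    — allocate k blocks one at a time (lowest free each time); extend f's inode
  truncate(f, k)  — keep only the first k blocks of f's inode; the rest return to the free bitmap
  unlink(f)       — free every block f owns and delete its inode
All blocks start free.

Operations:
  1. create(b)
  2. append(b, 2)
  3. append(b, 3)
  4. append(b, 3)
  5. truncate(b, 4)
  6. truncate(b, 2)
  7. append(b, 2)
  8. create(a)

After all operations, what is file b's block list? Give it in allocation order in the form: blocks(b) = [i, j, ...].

blocks(b) = [0, 1, 2, 3]

  1. create(b)  ⇒  F........  {b→[0]}
  2. append(b, 2)  ⇒  FFF......  {b→[0, 1, 2]}
  3. append(b, 3)  ⇒  FFFFFF...  {b→[0, 1, 2, 3, 4, 5]}
  4. append(b, 3)  ⇒  FFFFFFFFF  {b→[0, 1, 2, 3, 4, 5, 6, 7, 8]}
  5. truncate(b, 4)  ⇒  FFFF.....  {b→[0, 1, 2, 3]}
  6. truncate(b, 2)  ⇒  FF.......  {b→[0, 1]}
  7. append(b, 2)  ⇒  FFFF.....  {b→[0, 1, 2, 3]}
  8. create(a)  ⇒  FFFFF....  {a→[4]; b→[0, 1, 2, 3]}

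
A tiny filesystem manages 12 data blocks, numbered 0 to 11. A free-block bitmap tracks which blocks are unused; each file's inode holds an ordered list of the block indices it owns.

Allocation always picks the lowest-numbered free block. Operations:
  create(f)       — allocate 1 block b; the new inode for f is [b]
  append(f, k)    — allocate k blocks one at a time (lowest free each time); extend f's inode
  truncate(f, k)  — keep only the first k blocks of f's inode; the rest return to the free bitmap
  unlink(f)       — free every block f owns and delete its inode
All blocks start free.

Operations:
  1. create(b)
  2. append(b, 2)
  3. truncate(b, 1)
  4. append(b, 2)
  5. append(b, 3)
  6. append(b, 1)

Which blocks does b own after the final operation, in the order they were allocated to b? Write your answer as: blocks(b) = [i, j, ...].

[1] create(b) — b=0 (map F...........)
[2] append(b, 2) — b=0,1,2 (map FFF.........)
[3] truncate(b, 1) — b=0 (map F...........)
[4] append(b, 2) — b=0,1,2 (map FFF.........)
[5] append(b, 3) — b=0,1,2,3,4,5 (map FFFFFF......)
[6] append(b, 1) — b=0,1,2,3,4,5,6 (map FFFFFFF.....)

blocks(b) = [0, 1, 2, 3, 4, 5, 6]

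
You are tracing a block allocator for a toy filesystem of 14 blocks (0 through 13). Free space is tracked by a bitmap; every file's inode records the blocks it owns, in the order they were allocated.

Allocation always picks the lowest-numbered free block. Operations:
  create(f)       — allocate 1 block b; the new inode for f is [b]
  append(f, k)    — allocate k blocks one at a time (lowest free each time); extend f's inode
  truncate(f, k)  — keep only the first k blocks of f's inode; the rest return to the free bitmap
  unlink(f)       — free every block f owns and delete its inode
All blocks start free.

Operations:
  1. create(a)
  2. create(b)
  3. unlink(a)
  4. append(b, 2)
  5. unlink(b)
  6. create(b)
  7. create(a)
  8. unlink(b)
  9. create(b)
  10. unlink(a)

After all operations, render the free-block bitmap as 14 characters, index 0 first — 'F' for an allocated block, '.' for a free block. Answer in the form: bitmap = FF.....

bitmap = F.............

  1. create(a)  ⇒  F.............  {a→[0]}
  2. create(b)  ⇒  FF............  {a→[0]; b→[1]}
  3. unlink(a)  ⇒  .F............  {b→[1]}
  4. append(b, 2)  ⇒  FFF...........  {b→[1, 0, 2]}
  5. unlink(b)  ⇒  ..............  {}
  6. create(b)  ⇒  F.............  {b→[0]}
  7. create(a)  ⇒  FF............  {a→[1]; b→[0]}
  8. unlink(b)  ⇒  .F............  {a→[1]}
  9. create(b)  ⇒  FF............  {a→[1]; b→[0]}
  10. unlink(a)  ⇒  F.............  {b→[0]}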